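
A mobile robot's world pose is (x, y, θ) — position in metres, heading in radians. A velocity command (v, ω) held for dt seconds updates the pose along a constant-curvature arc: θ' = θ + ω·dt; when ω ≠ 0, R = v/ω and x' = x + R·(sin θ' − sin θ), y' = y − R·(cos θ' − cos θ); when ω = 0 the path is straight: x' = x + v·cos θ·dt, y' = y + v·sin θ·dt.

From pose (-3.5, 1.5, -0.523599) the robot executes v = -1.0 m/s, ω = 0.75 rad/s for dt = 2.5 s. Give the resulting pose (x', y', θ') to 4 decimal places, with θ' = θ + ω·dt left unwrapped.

(-5.4680, 0.6355, 1.3514)

θ' = -0.5236 + 0.75·2.5 = 1.3514
R = v/ω = -1.0/0.75 = -1.3333
x' = -3.5 + -1.3333·(sin 1.3514 − sin -0.5236) = -5.4680
y' = 1.5 − -1.3333·(cos 1.3514 − cos -0.5236) = 0.6355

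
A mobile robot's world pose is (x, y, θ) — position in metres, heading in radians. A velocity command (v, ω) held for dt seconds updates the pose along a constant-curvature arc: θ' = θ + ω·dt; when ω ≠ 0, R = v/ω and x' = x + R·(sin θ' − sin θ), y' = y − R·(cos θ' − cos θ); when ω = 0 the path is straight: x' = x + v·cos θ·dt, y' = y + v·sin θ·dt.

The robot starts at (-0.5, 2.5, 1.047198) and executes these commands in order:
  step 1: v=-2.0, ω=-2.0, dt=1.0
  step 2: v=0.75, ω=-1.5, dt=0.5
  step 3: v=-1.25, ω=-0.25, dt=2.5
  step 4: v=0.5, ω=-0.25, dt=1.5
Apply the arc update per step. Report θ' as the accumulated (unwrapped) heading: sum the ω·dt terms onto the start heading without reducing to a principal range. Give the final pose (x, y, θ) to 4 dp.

step 1: θ'=-0.9528 (R=1.0000) → pose (-2.1811, 2.4206, -0.9528)
step 2: θ'=-1.7028 (R=-0.5000) → pose (-2.0929, 2.0651, -1.7028)
step 3: θ'=-2.3278 (R=5.0000) → pose (-0.7709, 4.8407, -2.3278)
step 4: θ'=-2.7028 (R=-2.0000) → pose (-1.3750, 4.4037, -2.7028)

(-1.3750, 4.4037, -2.7028)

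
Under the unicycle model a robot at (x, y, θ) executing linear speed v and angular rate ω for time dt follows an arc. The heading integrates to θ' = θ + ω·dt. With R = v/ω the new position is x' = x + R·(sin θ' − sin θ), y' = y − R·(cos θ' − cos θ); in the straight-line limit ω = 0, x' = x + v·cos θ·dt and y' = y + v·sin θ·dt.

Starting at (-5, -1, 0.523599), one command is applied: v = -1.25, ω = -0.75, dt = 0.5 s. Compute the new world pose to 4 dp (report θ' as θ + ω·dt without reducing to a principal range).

(-5.5866, -1.2049, 0.1486)

θ' = 0.5236 + -0.75·0.5 = 0.1486
R = v/ω = -1.25/-0.75 = 1.6667
x' = -5 + 1.6667·(sin 0.1486 − sin 0.5236) = -5.5866
y' = -1 − 1.6667·(cos 0.1486 − cos 0.5236) = -1.2049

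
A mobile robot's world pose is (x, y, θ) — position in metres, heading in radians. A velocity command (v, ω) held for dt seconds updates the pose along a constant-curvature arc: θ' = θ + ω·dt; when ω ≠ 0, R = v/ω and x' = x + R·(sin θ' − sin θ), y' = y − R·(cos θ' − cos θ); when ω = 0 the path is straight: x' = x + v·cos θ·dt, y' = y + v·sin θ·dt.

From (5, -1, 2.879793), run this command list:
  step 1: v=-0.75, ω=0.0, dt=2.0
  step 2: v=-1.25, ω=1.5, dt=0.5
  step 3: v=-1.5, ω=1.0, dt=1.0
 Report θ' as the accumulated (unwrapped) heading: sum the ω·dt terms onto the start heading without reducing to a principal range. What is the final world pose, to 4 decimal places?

step 1: θ'=2.8798 (straight) → pose (6.4489, -1.3882, 2.8798)
step 2: θ'=3.6298 (R=-0.8333) → pose (7.0554, -1.3193, 3.6298)
step 3: θ'=4.6298 (R=-1.5000) → pose (7.8468, -0.1183, 4.6298)

(7.8468, -0.1183, 4.6298)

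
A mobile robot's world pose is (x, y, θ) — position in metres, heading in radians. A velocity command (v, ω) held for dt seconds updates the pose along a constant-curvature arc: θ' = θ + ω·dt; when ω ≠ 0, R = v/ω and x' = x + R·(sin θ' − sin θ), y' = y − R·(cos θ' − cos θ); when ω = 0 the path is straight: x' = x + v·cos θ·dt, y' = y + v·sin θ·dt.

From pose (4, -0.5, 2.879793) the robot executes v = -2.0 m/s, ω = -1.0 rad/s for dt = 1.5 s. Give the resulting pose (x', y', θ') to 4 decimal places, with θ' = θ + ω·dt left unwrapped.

(5.4460, -2.8115, 1.3798)

θ' = 2.8798 + -1.0·1.5 = 1.3798
R = v/ω = -2.0/-1.0 = 2.0000
x' = 4 + 2.0000·(sin 1.3798 − sin 2.8798) = 5.4460
y' = -0.5 − 2.0000·(cos 1.3798 − cos 2.8798) = -2.8115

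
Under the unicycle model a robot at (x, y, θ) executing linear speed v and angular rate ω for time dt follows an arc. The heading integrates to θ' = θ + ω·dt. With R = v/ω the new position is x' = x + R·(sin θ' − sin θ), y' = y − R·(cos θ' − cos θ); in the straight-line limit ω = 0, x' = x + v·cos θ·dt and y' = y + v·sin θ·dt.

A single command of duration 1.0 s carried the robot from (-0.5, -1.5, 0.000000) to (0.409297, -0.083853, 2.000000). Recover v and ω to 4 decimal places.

Δθ = 2.000000 − 0.000000 = 2.000000
ω = Δθ/dt = 2.000000/1.0 = 2.0000
R = −Δy/(cos θ' − cos θ) = 1.0000
v = R·ω = 1.0000·2.0000 = 2.0000

v = 2.0000, ω = 2.0000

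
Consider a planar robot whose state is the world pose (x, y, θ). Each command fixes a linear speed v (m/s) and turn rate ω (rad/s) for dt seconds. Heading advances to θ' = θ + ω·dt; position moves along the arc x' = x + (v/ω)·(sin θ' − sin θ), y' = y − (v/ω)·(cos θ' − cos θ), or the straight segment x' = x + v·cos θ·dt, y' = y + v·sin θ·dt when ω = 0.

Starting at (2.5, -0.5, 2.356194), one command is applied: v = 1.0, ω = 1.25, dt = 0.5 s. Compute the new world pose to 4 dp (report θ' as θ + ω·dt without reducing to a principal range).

(2.0621, -0.2760, 2.9812)

θ' = 2.3562 + 1.25·0.5 = 2.9812
R = v/ω = 1.0/1.25 = 0.8000
x' = 2.5 + 0.8000·(sin 2.9812 − sin 2.3562) = 2.0621
y' = -0.5 − 0.8000·(cos 2.9812 − cos 2.3562) = -0.2760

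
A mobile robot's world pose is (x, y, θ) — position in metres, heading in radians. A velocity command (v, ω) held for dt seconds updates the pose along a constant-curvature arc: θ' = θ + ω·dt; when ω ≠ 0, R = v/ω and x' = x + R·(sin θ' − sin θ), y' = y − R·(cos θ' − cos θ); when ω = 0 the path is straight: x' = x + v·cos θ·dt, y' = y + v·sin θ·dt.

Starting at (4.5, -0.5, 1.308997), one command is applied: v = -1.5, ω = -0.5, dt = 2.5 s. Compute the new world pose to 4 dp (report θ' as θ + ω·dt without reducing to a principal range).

(1.7791, -2.7183, 0.0590)

θ' = 1.3090 + -0.5·2.5 = 0.0590
R = v/ω = -1.5/-0.5 = 3.0000
x' = 4.5 + 3.0000·(sin 0.0590 − sin 1.3090) = 1.7791
y' = -0.5 − 3.0000·(cos 0.0590 − cos 1.3090) = -2.7183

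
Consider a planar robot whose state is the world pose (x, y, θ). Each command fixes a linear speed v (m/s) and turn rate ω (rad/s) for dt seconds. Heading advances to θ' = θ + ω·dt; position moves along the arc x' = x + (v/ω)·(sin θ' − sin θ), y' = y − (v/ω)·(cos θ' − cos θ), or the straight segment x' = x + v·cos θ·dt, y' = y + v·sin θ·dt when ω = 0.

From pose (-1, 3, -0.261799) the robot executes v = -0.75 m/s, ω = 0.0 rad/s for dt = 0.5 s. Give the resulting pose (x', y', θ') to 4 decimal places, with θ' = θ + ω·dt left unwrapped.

θ' = -0.2618 + 0.0·0.5 = -0.2618
ω = 0 → straight: x' = -1 + -0.75·cos(-0.2618)·0.5 = -1.3622
y' = 3 + -0.75·sin(-0.2618)·0.5 = 3.0971

(-1.3622, 3.0971, -0.2618)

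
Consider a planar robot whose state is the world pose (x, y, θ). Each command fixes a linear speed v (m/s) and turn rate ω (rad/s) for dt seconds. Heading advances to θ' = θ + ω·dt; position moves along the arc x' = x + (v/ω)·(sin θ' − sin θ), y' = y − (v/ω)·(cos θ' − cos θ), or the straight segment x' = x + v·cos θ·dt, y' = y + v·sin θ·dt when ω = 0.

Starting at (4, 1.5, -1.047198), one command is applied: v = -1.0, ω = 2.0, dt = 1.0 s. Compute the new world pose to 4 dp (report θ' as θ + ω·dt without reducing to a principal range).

(3.1595, 1.5397, 0.9528)

θ' = -1.0472 + 2.0·1.0 = 0.9528
R = v/ω = -1.0/2.0 = -0.5000
x' = 4 + -0.5000·(sin 0.9528 − sin -1.0472) = 3.1595
y' = 1.5 − -0.5000·(cos 0.9528 − cos -1.0472) = 1.5397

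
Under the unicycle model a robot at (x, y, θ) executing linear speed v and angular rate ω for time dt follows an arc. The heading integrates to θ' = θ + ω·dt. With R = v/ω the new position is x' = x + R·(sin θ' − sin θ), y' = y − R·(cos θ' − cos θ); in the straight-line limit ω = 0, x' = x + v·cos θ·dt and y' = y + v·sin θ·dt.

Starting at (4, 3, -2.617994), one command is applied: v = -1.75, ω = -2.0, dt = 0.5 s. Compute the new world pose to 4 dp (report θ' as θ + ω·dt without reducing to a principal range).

θ' = -2.6180 + -2.0·0.5 = -3.6180
R = v/ω = -1.75/-2.0 = 0.8750
x' = 4 + 0.8750·(sin -3.6180 − sin -2.6180) = 4.8388
y' = 3 − 0.8750·(cos -3.6180 − cos -2.6180) = 3.0198

(4.8388, 3.0198, -3.6180)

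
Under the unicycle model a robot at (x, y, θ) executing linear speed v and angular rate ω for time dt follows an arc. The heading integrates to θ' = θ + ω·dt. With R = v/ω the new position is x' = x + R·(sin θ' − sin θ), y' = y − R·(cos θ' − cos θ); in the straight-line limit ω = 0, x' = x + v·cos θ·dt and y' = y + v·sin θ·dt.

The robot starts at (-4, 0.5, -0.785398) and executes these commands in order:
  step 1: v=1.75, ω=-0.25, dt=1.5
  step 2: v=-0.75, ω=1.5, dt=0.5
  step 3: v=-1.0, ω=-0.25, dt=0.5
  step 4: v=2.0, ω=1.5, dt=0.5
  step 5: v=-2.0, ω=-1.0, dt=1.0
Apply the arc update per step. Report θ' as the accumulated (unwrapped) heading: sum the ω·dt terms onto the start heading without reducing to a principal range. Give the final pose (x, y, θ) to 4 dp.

step 1: θ'=-1.1604 (R=-7.0000) → pose (-2.5310, -1.6569, -1.1604)
step 2: θ'=-0.4104 (R=-0.5000) → pose (-2.7900, -1.3979, -0.4104)
step 3: θ'=-0.5354 (R=4.0000) → pose (-3.2348, -1.1703, -0.5354)
step 4: θ'=0.2146 (R=1.3333) → pose (-2.2707, -1.3263, 0.2146)
step 5: θ'=-0.7854 (R=2.0000) → pose (-4.1108, -0.7864, -0.7854)

(-4.1108, -0.7864, -0.7854)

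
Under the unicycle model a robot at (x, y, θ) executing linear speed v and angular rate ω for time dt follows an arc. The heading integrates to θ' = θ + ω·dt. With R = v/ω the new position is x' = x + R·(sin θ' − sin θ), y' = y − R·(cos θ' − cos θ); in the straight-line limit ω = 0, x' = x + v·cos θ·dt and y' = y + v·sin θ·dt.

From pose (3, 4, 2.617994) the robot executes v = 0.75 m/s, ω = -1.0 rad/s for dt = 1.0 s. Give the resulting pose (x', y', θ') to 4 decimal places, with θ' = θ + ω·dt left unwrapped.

(2.6258, 4.6141, 1.6180)

θ' = 2.6180 + -1.0·1.0 = 1.6180
R = v/ω = 0.75/-1.0 = -0.7500
x' = 3 + -0.7500·(sin 1.6180 − sin 2.6180) = 2.6258
y' = 4 − -0.7500·(cos 1.6180 − cos 2.6180) = 4.6141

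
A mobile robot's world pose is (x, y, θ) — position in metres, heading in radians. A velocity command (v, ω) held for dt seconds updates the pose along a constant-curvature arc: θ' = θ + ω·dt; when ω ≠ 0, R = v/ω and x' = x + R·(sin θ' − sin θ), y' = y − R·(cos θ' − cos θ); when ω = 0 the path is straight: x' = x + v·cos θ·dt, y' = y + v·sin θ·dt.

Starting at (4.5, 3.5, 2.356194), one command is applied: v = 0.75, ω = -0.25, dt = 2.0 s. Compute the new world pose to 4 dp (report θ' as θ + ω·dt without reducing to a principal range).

(3.7427, 4.7767, 1.8562)

θ' = 2.3562 + -0.25·2.0 = 1.8562
R = v/ω = 0.75/-0.25 = -3.0000
x' = 4.5 + -3.0000·(sin 1.8562 − sin 2.3562) = 3.7427
y' = 3.5 − -3.0000·(cos 1.8562 − cos 2.3562) = 4.7767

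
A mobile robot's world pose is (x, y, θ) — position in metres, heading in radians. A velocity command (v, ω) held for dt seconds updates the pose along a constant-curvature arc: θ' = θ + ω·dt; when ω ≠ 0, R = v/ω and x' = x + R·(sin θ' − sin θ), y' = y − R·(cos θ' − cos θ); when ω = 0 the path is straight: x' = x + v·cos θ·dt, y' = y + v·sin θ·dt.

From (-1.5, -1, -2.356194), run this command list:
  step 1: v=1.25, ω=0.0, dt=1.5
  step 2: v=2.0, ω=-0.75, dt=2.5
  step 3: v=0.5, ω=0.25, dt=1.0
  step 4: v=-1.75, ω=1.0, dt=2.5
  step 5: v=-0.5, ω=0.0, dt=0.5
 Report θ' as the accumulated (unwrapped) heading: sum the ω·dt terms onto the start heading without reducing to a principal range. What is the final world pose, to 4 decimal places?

step 1: θ'=-2.3562 (straight) → pose (-2.8258, -2.3258, -2.3562)
step 2: θ'=-4.2312 (R=-2.6667) → pose (-7.0753, -1.6744, -4.2312)
step 3: θ'=-3.9812 (R=2.0000) → pose (-7.3594, -1.2646, -3.9812)
step 4: θ'=-1.4812 (R=-1.7500) → pose (-4.3138, 0.0606, -1.4812)
step 5: θ'=-1.4812 (straight) → pose (-4.3362, 0.3096, -1.4812)

(-4.3362, 0.3096, -1.4812)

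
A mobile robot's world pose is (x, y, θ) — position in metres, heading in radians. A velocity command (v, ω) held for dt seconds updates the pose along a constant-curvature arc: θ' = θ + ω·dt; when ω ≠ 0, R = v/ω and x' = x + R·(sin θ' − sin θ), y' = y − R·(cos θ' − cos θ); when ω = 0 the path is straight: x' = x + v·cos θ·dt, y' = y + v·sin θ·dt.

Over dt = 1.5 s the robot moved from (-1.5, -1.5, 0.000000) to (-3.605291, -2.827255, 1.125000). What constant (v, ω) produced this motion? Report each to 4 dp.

Δθ = 1.125000 − 0.000000 = 1.125000
ω = Δθ/dt = 1.125000/1.5 = 0.7500
R = Δx/(sin θ' − sin θ) = -2.3333
v = R·ω = -2.3333·0.7500 = -1.7500

v = -1.7500, ω = 0.7500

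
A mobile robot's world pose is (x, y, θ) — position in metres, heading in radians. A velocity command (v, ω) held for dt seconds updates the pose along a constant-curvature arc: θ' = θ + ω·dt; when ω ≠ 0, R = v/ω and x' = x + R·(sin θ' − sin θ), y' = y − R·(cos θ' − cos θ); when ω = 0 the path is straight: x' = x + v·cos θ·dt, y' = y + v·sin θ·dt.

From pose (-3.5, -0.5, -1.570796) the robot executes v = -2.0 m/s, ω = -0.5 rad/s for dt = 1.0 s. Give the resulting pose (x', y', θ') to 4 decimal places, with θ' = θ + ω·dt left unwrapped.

θ' = -1.5708 + -0.5·1.0 = -2.0708
R = v/ω = -2.0/-0.5 = 4.0000
x' = -3.5 + 4.0000·(sin -2.0708 − sin -1.5708) = -3.0103
y' = -0.5 − 4.0000·(cos -2.0708 − cos -1.5708) = 1.4177

(-3.0103, 1.4177, -2.0708)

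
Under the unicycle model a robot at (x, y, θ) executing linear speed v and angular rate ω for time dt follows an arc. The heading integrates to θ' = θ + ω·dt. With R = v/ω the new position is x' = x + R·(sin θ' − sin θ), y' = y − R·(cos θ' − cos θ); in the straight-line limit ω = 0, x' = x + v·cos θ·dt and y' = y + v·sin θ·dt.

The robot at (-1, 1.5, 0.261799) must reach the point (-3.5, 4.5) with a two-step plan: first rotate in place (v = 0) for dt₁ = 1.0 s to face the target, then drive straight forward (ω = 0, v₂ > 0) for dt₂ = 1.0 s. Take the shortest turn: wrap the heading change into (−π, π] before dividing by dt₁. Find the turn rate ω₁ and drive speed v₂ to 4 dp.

heading to target = atan2(4.5−1.5, -3.5−-1) = 2.2655
Δθ = wrap(2.2655 − 0.2618) = 2.0037; ω₁ = Δθ/dt₁ = 2.0037
distance = √((-3.5−-1)² + (4.5−1.5)²) = 3.9051; v₂ = distance/dt₂ = 3.9051

ω₁ = 2.0037, v₂ = 3.9051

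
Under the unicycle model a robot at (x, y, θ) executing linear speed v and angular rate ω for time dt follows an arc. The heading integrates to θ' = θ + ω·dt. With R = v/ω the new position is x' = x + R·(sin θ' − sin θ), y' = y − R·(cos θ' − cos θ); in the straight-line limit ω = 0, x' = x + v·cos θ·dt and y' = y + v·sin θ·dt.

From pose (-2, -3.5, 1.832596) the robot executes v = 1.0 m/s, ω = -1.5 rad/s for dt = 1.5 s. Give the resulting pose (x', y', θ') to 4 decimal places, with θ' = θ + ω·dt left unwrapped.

(-1.0858, -2.7180, -0.4174)

θ' = 1.8326 + -1.5·1.5 = -0.4174
R = v/ω = 1.0/-1.5 = -0.6667
x' = -2 + -0.6667·(sin -0.4174 − sin 1.8326) = -1.0858
y' = -3.5 − -0.6667·(cos -0.4174 − cos 1.8326) = -2.7180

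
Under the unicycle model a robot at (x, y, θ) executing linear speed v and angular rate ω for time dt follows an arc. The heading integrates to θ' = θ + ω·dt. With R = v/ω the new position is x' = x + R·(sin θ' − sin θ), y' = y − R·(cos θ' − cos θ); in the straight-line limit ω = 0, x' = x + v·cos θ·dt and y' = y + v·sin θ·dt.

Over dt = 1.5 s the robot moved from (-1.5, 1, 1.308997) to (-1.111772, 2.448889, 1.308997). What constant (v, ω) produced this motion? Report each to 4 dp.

v = 1.0000, ω = 0.0000

Δθ = 1.308997 − 1.308997 = 0.000000
ω = Δθ/dt = 0.000000/1.5 = 0.0000
ω = 0 → v = (Δx·cos θ + Δy·sin θ)/dt = 1.0000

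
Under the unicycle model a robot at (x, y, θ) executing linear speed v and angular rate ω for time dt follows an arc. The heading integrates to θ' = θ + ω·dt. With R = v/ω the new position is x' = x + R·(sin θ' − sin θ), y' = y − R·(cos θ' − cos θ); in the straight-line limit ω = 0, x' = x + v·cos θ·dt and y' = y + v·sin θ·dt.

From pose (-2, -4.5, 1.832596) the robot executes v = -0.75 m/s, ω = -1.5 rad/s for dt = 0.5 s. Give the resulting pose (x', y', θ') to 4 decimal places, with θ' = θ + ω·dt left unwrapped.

θ' = 1.8326 + -1.5·0.5 = 1.0826
R = v/ω = -0.75/-1.5 = 0.5000
x' = -2 + 0.5000·(sin 1.0826 − sin 1.8326) = -2.0414
y' = -4.5 − 0.5000·(cos 1.0826 − cos 1.8326) = -4.8639

(-2.0414, -4.8639, 1.0826)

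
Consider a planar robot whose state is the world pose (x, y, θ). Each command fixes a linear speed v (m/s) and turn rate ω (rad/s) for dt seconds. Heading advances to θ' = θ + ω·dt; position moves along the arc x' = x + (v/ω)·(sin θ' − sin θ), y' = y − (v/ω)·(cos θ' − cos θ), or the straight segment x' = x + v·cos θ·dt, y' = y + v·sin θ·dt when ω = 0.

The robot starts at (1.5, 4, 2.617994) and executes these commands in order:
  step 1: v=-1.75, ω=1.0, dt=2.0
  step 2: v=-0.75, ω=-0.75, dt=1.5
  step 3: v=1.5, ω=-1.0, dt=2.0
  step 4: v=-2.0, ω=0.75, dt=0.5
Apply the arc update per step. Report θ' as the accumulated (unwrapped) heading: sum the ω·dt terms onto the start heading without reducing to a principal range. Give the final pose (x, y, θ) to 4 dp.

(2.8656, 6.7320, 1.8680)

step 1: θ'=4.6180 (R=-1.7500) → pose (4.1172, 5.3506, 4.6180)
step 2: θ'=3.4930 (R=1.0000) → pose (4.7685, 6.1952, 3.4930)
step 3: θ'=1.4930 (R=-1.5000) → pose (2.7568, 7.7202, 1.4930)
step 4: θ'=1.8680 (R=-2.6667) → pose (2.8656, 6.7320, 1.8680)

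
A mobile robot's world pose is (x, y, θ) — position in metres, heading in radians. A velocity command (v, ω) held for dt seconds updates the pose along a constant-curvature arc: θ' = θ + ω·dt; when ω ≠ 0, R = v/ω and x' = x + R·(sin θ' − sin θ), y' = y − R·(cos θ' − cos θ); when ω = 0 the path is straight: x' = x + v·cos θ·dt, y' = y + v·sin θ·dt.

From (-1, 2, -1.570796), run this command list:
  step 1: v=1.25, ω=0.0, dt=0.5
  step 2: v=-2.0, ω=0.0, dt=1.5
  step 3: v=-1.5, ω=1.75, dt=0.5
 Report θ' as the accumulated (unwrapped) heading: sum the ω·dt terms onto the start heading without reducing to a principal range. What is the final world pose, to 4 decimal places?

(-1.3077, 5.0329, -0.6958)

step 1: θ'=-1.5708 (straight) → pose (-1.0000, 1.3750, -1.5708)
step 2: θ'=-1.5708 (straight) → pose (-1.0000, 4.3750, -1.5708)
step 3: θ'=-0.6958 (R=-0.8571) → pose (-1.3077, 5.0329, -0.6958)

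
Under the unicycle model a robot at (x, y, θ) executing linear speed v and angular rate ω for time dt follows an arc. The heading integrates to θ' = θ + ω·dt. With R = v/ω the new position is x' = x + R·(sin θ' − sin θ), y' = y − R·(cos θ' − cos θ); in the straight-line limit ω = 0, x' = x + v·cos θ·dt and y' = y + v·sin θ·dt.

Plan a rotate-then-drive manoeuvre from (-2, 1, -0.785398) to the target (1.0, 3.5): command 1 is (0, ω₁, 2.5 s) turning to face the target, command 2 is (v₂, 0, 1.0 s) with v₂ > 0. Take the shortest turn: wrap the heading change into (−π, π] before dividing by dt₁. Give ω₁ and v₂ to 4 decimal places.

ω₁ = 0.5921, v₂ = 3.9051

heading to target = atan2(3.5−1, 1−-2) = 0.6947
Δθ = wrap(0.6947 − -0.7854) = 1.4801; ω₁ = Δθ/dt₁ = 0.5921
distance = √((1−-2)² + (3.5−1)²) = 3.9051; v₂ = distance/dt₂ = 3.9051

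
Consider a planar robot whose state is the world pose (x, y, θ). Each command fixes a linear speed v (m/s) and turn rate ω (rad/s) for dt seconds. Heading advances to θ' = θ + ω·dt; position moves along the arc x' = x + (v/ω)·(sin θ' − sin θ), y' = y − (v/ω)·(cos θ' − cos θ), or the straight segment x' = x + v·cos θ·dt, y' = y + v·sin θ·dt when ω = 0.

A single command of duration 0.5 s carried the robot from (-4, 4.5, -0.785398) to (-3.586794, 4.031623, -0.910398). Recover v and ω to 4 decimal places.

Δθ = -0.910398 − -0.785398 = -0.125000
ω = Δθ/dt = -0.125000/0.5 = -0.2500
R = −Δy/(cos θ' − cos θ) = -5.0000
v = R·ω = -5.0000·-0.2500 = 1.2500

v = 1.2500, ω = -0.2500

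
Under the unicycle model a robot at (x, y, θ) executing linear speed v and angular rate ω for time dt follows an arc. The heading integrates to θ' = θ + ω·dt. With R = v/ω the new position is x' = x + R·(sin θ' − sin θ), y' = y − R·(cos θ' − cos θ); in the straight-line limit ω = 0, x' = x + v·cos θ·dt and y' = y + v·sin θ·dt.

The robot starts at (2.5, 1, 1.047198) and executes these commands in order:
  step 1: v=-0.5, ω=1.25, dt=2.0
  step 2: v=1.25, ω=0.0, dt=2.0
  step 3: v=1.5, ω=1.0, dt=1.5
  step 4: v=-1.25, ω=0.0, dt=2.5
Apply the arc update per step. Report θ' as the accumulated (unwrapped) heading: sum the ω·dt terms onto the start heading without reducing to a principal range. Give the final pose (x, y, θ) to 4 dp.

(-1.1446, 0.5263, 5.0472)

step 1: θ'=3.5472 (R=-0.4000) → pose (3.0042, 0.4325, 3.5472)
step 2: θ'=3.5472 (straight) → pose (0.7071, -0.5540, 3.5472)
step 3: θ'=5.0472 (R=1.5000) → pose (-0.1178, -2.4252, 5.0472)
step 4: θ'=5.0472 (straight) → pose (-1.1446, 0.5263, 5.0472)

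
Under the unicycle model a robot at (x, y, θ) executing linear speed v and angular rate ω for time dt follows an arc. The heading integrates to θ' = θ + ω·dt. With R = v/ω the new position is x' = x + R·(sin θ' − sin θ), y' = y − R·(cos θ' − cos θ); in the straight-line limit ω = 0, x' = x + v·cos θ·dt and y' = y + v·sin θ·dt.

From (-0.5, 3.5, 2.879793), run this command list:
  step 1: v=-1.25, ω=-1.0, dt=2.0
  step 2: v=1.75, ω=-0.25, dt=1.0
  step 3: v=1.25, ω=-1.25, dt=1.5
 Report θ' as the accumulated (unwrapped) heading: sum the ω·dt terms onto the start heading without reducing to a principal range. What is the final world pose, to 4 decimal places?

step 1: θ'=0.8798 (R=1.2500) → pose (0.1397, 1.4960, 0.8798)
step 2: θ'=0.6298 (R=-7.0000) → pose (1.4111, 2.6918, 0.6298)
step 3: θ'=-1.2452 (R=-1.0000) → pose (2.9476, 2.2035, -1.2452)

(2.9476, 2.2035, -1.2452)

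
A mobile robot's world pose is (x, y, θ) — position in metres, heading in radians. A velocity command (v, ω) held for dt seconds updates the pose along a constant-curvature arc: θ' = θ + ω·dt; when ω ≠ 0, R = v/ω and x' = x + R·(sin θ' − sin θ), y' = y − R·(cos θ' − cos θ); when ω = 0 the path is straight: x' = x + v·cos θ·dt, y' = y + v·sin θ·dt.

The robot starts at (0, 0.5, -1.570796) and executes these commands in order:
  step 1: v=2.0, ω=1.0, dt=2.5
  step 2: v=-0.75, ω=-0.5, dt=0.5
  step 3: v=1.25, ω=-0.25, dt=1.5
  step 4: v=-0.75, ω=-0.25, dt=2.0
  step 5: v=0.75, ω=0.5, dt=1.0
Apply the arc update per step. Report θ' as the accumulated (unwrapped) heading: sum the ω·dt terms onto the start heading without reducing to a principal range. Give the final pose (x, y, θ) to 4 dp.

step 1: θ'=0.9292 (R=2.0000) → pose (3.6023, -0.6969, 0.9292)
step 2: θ'=0.6792 (R=1.5000) → pose (3.3428, -0.9663, 0.6792)
step 3: θ'=0.3042 (R=-5.0000) → pose (4.9860, -0.0863, 0.3042)
step 4: θ'=-0.1958 (R=3.0000) → pose (3.5038, -0.1667, -0.1958)
step 5: θ'=0.3042 (R=1.5000) → pose (4.2449, -0.1265, 0.3042)

(4.2449, -0.1265, 0.3042)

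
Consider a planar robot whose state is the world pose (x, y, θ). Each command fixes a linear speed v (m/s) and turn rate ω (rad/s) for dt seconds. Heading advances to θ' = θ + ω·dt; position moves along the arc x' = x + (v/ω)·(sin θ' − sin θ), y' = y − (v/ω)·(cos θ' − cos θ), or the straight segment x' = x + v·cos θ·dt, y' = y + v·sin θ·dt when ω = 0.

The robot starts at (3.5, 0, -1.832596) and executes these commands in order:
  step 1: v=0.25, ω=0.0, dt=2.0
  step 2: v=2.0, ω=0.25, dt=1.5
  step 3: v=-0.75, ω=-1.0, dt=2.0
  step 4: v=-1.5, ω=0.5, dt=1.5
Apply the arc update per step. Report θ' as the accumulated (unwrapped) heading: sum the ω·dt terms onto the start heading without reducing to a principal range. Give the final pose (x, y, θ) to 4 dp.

(6.3213, -2.5300, -2.7076)

step 1: θ'=-1.8326 (straight) → pose (3.3706, -0.4830, -1.8326)
step 2: θ'=-1.4576 (R=8.0000) → pose (3.1492, -3.4572, -1.4576)
step 3: θ'=-3.4576 (R=0.7500) → pose (4.1275, -2.6596, -3.4576)
step 4: θ'=-2.7076 (R=-3.0000) → pose (6.3213, -2.5300, -2.7076)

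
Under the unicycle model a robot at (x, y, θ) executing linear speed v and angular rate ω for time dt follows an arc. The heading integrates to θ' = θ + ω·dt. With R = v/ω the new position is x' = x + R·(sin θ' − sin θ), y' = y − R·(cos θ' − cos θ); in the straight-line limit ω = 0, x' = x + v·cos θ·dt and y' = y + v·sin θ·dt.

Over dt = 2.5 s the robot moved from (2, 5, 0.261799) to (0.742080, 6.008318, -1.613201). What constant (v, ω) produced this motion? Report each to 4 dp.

Δθ = -1.613201 − 0.261799 = -1.875000
ω = Δθ/dt = -1.875000/2.5 = -0.7500
R = Δx/(sin θ' − sin θ) = 1.0000
v = R·ω = 1.0000·-0.7500 = -0.7500

v = -0.7500, ω = -0.7500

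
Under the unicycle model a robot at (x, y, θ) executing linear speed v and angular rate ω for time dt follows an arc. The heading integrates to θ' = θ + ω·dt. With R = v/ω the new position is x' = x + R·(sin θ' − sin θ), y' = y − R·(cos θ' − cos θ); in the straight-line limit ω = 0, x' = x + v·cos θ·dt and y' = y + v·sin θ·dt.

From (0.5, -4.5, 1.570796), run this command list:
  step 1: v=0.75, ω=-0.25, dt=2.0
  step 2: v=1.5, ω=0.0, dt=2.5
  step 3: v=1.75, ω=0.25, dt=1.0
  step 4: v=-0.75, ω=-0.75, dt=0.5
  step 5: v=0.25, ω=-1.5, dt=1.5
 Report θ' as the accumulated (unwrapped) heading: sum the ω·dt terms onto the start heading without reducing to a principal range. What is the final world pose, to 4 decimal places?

(3.4424, 1.4621, -1.3042)

step 1: θ'=1.0708 (R=-3.0000) → pose (0.8673, -3.0617, 1.0708)
step 2: θ'=1.0708 (straight) → pose (2.6651, 0.2292, 1.0708)
step 3: θ'=1.3208 (R=7.0000) → pose (3.3044, 1.8534, 1.3208)
step 4: θ'=0.9458 (R=1.0000) → pose (3.1465, 1.5157, 0.9458)
step 5: θ'=-1.3042 (R=-0.1667) → pose (3.4424, 1.4621, -1.3042)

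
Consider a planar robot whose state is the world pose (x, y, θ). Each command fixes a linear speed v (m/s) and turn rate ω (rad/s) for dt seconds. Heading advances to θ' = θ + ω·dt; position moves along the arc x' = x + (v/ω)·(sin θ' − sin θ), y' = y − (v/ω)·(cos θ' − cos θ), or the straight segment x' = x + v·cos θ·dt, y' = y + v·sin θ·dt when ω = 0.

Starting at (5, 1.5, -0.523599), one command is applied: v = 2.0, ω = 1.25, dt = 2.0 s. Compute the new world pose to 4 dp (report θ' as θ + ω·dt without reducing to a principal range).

θ' = -0.5236 + 1.25·2.0 = 1.9764
R = v/ω = 2.0/1.25 = 1.6000
x' = 5 + 1.6000·(sin 1.9764 − sin -0.5236) = 7.2702
y' = 1.5 − 1.6000·(cos 1.9764 − cos -0.5236) = 3.5170

(7.2702, 3.5170, 1.9764)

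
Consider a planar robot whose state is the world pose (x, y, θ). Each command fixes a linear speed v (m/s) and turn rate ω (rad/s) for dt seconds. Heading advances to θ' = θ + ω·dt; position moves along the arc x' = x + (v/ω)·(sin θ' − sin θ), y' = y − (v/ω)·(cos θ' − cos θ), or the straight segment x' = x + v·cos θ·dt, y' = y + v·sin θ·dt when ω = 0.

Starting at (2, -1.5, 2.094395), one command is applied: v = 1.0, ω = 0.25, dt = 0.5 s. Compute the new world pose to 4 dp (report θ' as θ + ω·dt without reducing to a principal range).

θ' = 2.0944 + 0.25·0.5 = 2.2194
R = v/ω = 1.0/0.25 = 4.0000
x' = 2 + 4.0000·(sin 2.2194 − sin 2.0944) = 1.7236
y' = -1.5 − 4.0000·(cos 2.2194 − cos 2.0944) = -1.0837

(1.7236, -1.0837, 2.2194)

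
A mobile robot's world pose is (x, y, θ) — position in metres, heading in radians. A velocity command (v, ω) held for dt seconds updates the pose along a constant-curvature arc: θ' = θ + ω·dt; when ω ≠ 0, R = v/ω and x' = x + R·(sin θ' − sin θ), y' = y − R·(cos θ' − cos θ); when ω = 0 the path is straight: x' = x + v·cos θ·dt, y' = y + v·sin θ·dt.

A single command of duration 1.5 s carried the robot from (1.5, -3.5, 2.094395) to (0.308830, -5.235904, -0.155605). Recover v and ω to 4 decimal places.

Δθ = -0.155605 − 2.094395 = -2.250000
ω = Δθ/dt = -2.250000/1.5 = -1.5000
R = −Δy/(cos θ' − cos θ) = 1.1667
v = R·ω = 1.1667·-1.5000 = -1.7500

v = -1.7500, ω = -1.5000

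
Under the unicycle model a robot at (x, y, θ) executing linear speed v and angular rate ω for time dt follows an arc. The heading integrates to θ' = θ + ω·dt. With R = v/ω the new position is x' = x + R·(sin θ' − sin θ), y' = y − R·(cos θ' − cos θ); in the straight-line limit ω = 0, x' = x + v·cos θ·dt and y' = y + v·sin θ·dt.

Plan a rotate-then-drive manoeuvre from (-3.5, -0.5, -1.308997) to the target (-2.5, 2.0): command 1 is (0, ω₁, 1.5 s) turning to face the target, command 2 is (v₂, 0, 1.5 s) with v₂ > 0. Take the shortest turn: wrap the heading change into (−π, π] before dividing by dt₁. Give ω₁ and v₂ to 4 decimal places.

heading to target = atan2(2−-0.5, -2.5−-3.5) = 1.1903
Δθ = wrap(1.1903 − -1.3090) = 2.4993; ω₁ = Δθ/dt₁ = 1.6662
distance = √((-2.5−-3.5)² + (2−-0.5)²) = 2.6926; v₂ = distance/dt₂ = 1.7951

ω₁ = 1.6662, v₂ = 1.7951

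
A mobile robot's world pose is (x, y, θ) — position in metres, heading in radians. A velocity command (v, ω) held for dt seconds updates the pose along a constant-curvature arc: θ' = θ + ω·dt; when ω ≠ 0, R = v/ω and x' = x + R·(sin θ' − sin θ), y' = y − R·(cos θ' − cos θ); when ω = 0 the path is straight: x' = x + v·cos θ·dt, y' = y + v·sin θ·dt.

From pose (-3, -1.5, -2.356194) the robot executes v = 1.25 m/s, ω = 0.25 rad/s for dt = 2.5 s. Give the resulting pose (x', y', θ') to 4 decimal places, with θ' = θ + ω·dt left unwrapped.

θ' = -2.3562 + 0.25·2.5 = -1.7312
R = v/ω = 1.25/0.25 = 5.0000
x' = -3 + 5.0000·(sin -1.7312 − sin -2.3562) = -4.4003
y' = -1.5 − 5.0000·(cos -1.7312 − cos -2.3562) = -4.2370

(-4.4003, -4.2370, -1.7312)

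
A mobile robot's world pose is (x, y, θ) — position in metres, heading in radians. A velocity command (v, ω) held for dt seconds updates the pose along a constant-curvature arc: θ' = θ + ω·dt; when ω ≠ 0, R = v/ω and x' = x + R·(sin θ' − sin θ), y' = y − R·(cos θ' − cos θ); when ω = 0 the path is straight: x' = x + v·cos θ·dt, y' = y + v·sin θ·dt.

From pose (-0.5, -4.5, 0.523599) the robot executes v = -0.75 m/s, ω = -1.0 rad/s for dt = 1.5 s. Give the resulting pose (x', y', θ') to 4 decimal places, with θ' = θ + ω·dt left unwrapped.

θ' = 0.5236 + -1.0·1.5 = -0.9764
R = v/ω = -0.75/-1.0 = 0.7500
x' = -0.5 + 0.7500·(sin -0.9764 − sin 0.5236) = -1.4964
y' = -4.5 − 0.7500·(cos -0.9764 − cos 0.5236) = -4.2705

(-1.4964, -4.2705, -0.9764)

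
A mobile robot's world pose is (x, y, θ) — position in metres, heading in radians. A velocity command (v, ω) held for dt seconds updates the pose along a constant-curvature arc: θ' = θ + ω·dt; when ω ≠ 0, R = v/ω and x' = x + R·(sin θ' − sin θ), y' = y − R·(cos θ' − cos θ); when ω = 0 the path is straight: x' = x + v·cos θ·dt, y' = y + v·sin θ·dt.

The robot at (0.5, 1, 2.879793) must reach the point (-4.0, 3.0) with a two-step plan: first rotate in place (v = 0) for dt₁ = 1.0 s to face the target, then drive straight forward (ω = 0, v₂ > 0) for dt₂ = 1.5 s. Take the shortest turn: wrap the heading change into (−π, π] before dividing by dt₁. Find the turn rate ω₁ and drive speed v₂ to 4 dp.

heading to target = atan2(3−1, -4−0.5) = 2.7234
Δθ = wrap(2.7234 − 2.8798) = -0.1564; ω₁ = Δθ/dt₁ = -0.1564
distance = √((-4−0.5)² + (3−1)²) = 4.9244; v₂ = distance/dt₂ = 3.2830

ω₁ = -0.1564, v₂ = 3.2830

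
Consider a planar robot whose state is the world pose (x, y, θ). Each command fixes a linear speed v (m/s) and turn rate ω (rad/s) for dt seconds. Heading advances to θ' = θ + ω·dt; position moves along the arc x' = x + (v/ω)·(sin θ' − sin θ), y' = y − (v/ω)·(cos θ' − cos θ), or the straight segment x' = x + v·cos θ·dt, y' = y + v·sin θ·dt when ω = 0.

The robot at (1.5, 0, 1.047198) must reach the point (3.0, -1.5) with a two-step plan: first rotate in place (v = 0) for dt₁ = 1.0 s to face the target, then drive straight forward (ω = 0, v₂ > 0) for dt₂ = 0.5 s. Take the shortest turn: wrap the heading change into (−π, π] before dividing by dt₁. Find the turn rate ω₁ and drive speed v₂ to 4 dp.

ω₁ = -1.8326, v₂ = 4.2426

heading to target = atan2(-1.5−0, 3−1.5) = -0.7854
Δθ = wrap(-0.7854 − 1.0472) = -1.8326; ω₁ = Δθ/dt₁ = -1.8326
distance = √((3−1.5)² + (-1.5−0)²) = 2.1213; v₂ = distance/dt₂ = 4.2426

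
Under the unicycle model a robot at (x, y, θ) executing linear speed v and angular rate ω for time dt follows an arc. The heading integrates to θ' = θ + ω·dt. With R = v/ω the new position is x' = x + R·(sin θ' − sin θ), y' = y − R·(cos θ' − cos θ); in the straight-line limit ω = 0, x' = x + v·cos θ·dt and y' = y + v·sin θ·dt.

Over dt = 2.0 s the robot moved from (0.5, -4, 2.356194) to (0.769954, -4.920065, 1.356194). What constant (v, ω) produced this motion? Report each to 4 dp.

Δθ = 1.356194 − 2.356194 = -1.000000
ω = Δθ/dt = -1.000000/2.0 = -0.5000
R = −Δy/(cos θ' − cos θ) = 1.0000
v = R·ω = 1.0000·-0.5000 = -0.5000

v = -0.5000, ω = -0.5000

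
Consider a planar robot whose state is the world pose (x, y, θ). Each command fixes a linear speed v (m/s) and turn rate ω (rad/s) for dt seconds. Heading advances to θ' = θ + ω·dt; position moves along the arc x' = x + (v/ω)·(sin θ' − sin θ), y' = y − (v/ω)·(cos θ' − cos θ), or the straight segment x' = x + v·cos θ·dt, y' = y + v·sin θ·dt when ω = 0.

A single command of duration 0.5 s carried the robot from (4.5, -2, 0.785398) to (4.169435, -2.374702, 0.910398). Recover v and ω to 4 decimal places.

Δθ = 0.910398 − 0.785398 = 0.125000
ω = Δθ/dt = 0.125000/0.5 = 0.2500
R = −Δy/(cos θ' − cos θ) = -4.0000
v = R·ω = -4.0000·0.2500 = -1.0000

v = -1.0000, ω = 0.2500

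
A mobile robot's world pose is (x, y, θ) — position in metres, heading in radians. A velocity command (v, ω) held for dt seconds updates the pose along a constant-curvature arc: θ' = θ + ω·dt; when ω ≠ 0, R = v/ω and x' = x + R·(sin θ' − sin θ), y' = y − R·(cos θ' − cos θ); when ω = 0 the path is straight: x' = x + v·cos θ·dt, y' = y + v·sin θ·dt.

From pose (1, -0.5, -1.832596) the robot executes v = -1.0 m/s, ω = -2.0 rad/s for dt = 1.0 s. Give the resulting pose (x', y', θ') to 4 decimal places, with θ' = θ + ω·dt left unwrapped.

θ' = -1.8326 + -2.0·1.0 = -3.8326
R = v/ω = -1.0/-2.0 = 0.5000
x' = 1 + 0.5000·(sin -3.8326 − sin -1.8326) = 1.8016
y' = -0.5 − 0.5000·(cos -3.8326 − cos -1.8326) = -0.2441

(1.8016, -0.2441, -3.8326)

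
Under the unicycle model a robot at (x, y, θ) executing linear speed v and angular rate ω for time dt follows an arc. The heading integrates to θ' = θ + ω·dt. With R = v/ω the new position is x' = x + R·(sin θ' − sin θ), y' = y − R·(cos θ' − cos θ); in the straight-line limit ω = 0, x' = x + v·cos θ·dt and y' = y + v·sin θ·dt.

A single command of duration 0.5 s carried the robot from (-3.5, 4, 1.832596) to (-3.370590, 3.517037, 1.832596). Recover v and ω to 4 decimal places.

Δθ = 1.832596 − 1.832596 = 0.000000
ω = Δθ/dt = 0.000000/0.5 = 0.0000
ω = 0 → v = (Δx·cos θ + Δy·sin θ)/dt = -1.0000

v = -1.0000, ω = 0.0000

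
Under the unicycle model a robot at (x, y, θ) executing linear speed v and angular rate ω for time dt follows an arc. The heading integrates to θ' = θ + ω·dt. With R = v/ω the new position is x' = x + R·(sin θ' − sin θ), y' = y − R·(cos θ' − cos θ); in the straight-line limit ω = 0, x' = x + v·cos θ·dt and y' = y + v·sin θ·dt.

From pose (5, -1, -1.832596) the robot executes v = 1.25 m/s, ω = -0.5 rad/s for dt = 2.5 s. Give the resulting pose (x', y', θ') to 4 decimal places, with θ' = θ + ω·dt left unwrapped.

θ' = -1.8326 + -0.5·2.5 = -3.0826
R = v/ω = 1.25/-0.5 = -2.5000
x' = 5 + -2.5000·(sin -3.0826 − sin -1.8326) = 2.7326
y' = -1 − -2.5000·(cos -3.0826 − cos -1.8326) = -2.8486

(2.7326, -2.8486, -3.0826)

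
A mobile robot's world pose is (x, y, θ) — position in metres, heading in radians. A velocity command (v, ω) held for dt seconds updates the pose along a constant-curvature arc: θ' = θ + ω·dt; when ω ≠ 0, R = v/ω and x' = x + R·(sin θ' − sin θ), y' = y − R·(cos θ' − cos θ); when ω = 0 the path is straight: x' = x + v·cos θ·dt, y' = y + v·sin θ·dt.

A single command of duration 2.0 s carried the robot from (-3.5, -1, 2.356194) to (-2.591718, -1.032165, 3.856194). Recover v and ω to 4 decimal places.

v = -0.5000, ω = 0.7500

Δθ = 3.856194 − 2.356194 = 1.500000
ω = Δθ/dt = 1.500000/2.0 = 0.7500
R = Δx/(sin θ' − sin θ) = -0.6667
v = R·ω = -0.6667·0.7500 = -0.5000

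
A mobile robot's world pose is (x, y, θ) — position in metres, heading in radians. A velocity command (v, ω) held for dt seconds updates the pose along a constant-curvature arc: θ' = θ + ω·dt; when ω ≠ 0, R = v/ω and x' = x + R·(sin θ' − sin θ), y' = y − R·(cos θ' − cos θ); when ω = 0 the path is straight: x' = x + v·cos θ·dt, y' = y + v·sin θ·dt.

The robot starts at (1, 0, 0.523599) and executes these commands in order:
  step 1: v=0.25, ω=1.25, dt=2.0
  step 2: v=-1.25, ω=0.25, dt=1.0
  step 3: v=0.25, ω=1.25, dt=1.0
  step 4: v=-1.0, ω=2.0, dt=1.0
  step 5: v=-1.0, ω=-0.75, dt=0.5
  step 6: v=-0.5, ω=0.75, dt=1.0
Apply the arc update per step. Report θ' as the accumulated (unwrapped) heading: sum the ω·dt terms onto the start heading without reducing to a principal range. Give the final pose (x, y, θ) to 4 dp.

step 1: θ'=3.0236 (R=0.2000) → pose (0.9235, 0.3718, 3.0236)
step 2: θ'=3.2736 (R=-5.0000) → pose (2.1703, 0.3805, 3.2736)
step 3: θ'=4.5236 (R=0.2000) → pose (2.0001, 0.2198, 4.5236)
step 4: θ'=6.5236 (R=-0.5000) → pose (1.3900, 0.7993, 6.5236)
step 5: θ'=6.1486 (R=1.3333) → pose (0.8936, 0.7730, 6.1486)
step 6: θ'=6.8986 (R=-0.6667) → pose (0.4193, 0.6567, 6.8986)

(0.4193, 0.6567, 6.8986)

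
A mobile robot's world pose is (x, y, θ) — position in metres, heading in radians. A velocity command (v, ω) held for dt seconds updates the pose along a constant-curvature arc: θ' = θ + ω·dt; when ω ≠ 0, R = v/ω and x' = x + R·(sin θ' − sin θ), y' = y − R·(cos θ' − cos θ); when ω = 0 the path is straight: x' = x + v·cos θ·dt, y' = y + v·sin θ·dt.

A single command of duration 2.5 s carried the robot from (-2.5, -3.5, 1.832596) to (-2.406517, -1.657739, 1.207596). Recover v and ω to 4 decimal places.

Δθ = 1.207596 − 1.832596 = -0.625000
ω = Δθ/dt = -0.625000/2.5 = -0.2500
R = −Δy/(cos θ' − cos θ) = -3.0000
v = R·ω = -3.0000·-0.2500 = 0.7500

v = 0.7500, ω = -0.2500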